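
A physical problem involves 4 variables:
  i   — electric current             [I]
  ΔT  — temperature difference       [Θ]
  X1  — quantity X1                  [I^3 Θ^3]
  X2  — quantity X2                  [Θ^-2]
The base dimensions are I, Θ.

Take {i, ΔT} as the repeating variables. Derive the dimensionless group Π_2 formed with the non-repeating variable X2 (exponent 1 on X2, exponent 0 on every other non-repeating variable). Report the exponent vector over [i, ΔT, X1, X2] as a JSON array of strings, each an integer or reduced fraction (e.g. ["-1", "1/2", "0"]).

Exponent matrix [I,Θ] × [i,ΔT,X1,X2]:
  I: [ 1  0  3  0]
  Θ: [ 0  1  3 -2]
Echelon form has 2 nonzero rows (pivots: i,ΔT)
Pivot set = {i,ΔT}, free = {X1,X2}
RREF:
  r0: [   1    0    3    0]
  r1: [   0    1    3   -2]
Fix exponent of X2 at 1, X1 at 0; solve each RREF row for its pivot's exponent:
  r0: exp(i) + (0)·1 = 0 ⇒ exp(i) = 0
  r1: exp(ΔT) + (-2)·1 = 0 ⇒ exp(ΔT) = 2
Π_2 = ΔT^2 · X2

["0", "2", "0", "1"]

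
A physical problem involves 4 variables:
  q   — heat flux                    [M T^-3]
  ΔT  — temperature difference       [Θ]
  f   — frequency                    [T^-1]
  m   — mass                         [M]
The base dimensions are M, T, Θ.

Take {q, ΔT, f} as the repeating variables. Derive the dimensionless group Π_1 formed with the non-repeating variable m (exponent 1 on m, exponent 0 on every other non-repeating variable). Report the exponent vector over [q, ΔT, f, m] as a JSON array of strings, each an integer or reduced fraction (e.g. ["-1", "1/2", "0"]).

Write exponents as rows M,T,Θ / cols q,ΔT,f,m:
  M: [ 1  0  0  1]
  T: [-3  0 -1  0]
  Θ: [ 0  1  0  0]
RREF → pivots at {q,ΔT,f} ⇒ r = 3
Pivot set = {q,ΔT,f}, free = {m}
RREF:
  r0: [   1    0    0    1]
  r1: [   0    1    0    0]
  r2: [   0    0    1   -3]
Fix exponent of m at 1; solve each RREF row for its pivot's exponent:
  r0: exp(q) + (1)·1 = 0 ⇒ exp(q) = -1
  r1: exp(ΔT) + (0)·1 = 0 ⇒ exp(ΔT) = 0
  r2: exp(f) + (-3)·1 = 0 ⇒ exp(f) = 3
Π_1 = q^-1 · f^3 · m

["-1", "0", "3", "1"]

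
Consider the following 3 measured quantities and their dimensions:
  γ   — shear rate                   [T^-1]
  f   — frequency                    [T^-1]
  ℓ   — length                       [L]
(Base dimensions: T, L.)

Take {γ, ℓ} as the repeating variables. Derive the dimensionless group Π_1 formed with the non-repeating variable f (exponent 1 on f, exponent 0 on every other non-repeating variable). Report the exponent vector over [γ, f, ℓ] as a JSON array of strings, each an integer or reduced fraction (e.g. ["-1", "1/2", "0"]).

["-1", "1", "0"]

Exponent matrix [T,L] × [γ,f,ℓ]:
  T: [-1 -1  0]
  L: [ 0  0  1]
RREF → pivots at {γ,ℓ} ⇒ r = 2
Repeat: γ,ℓ; free: f
RREF:
  r0: [   1    1    0]
  r1: [   0    0    1]
Fix exponent of f at 1; solve each RREF row for its pivot's exponent:
  r0: exp(γ) + (1)·1 = 0 ⇒ exp(γ) = -1
  r1: exp(ℓ) + (0)·1 = 0 ⇒ exp(ℓ) = 0
Π_1 = γ^-1 · f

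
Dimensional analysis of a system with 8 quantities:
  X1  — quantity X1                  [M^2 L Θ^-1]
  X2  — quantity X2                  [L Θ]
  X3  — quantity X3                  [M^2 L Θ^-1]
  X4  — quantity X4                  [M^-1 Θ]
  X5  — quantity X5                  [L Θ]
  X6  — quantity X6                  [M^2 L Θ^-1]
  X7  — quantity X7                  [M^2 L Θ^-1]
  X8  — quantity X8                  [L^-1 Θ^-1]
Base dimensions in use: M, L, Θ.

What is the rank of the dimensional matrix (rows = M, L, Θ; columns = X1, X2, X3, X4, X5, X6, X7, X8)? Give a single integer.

Dimensional matrix (M×L×Θ by X1×X2×X3×X4×X5×X6×X7×X8):
  M: [ 2  0  2 -1  0  2  2  0]
  L: [ 1  1  1  0  1  1  1 -1]
  Θ: [-1  1 -1  1  1 -1 -1 -1]
Echelon form has 2 nonzero rows (pivots: X1,X2)

2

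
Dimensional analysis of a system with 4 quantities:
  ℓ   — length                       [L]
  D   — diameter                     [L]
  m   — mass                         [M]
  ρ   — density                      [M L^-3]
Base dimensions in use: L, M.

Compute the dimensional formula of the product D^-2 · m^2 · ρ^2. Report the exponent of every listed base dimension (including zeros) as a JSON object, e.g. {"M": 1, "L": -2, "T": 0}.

Write exponents as rows L,M / cols ℓ,D,m,ρ:
  L: [ 1  1  0 -3]
  M: [ 0  0  1  1]
  [L]: (-2)·1+(2)·0+(2)·-3 = -8
  [M]: (-2)·0+(2)·1+(2)·1 = 4
⇒ L^-8 M^4

{"L": -8, "M": 4}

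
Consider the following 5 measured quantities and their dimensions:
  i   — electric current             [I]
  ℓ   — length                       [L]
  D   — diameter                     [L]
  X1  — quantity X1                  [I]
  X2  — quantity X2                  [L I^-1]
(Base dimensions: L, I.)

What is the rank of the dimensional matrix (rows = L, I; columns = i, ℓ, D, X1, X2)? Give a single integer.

Exponent matrix [L,I] × [i,ℓ,D,X1,X2]:
  L: [ 0  1  1  0  1]
  I: [ 1  0  0  1 -1]
Row reduction gives pivot columns i,ℓ; rank = 2

2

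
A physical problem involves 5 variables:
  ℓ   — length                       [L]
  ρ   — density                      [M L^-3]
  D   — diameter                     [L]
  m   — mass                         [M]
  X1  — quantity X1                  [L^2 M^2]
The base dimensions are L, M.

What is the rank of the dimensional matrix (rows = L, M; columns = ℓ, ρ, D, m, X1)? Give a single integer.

Exponent matrix [L,M] × [ℓ,ρ,D,m,X1]:
  L: [ 1 -3  1  0  2]
  M: [ 0  1  0  1  2]
Row reduction gives pivot columns ℓ,ρ; rank = 2

2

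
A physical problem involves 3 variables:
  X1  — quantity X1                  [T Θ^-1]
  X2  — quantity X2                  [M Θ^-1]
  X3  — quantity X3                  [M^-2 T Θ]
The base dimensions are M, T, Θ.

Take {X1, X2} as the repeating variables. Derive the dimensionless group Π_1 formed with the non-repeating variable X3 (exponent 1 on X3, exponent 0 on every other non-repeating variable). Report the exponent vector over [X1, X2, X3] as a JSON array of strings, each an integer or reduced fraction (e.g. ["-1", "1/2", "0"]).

Dimensional matrix (M×T×Θ by X1×X2×X3):
  M: [ 0  1 -2]
  T: [ 1  0  1]
  Θ: [-1 -1  1]
Echelon form has 2 nonzero rows (pivots: X1,X2)
Pivot set = {X1,X2}, free = {X3}
RREF:
  r0: [   1    0    1]
  r1: [   0    1   -2]
  r2: [   0    0    0]
Fix exponent of X3 at 1; solve each RREF row for its pivot's exponent:
  r0: exp(X1) + (1)·1 = 0 ⇒ exp(X1) = -1
  r1: exp(X2) + (-2)·1 = 0 ⇒ exp(X2) = 2
Π_1 = X1^-1 · X2^2 · X3

["-1", "2", "1"]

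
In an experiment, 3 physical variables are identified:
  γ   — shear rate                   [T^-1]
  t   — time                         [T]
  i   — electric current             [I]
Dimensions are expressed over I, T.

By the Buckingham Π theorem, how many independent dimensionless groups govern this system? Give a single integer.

1

Write exponents as rows I,T / cols γ,t,i:
  I: [ 0  0  1]
  T: [-1  1  0]
Row reduction gives pivot columns γ,i; rank = 2
3 vars − rank 2 = 1 Π group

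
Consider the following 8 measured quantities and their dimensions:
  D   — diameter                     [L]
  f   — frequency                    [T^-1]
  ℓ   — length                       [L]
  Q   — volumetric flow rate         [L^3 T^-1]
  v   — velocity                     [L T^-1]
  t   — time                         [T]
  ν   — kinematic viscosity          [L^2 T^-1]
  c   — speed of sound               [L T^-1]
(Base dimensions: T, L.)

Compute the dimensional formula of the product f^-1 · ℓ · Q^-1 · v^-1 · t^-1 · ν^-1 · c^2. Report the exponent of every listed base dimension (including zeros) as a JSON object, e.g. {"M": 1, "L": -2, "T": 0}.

Exponent matrix [T,L] × [D,f,ℓ,Q,v,t,ν,c]:
  T: [ 0 -1  0 -1 -1  1 -1 -1]
  L: [ 1  0  1  3  1  0  2  1]
  [T]: (-1)·-1+(1)·0+(-1)·-1+(-1)·-1+(-1)·1+(-1)·-1+(2)·-1 = 1
  [L]: (-1)·0+(1)·1+(-1)·3+(-1)·1+(-1)·0+(-1)·2+(2)·1 = -3
⇒ T L^-3

{"T": 1, "L": -3}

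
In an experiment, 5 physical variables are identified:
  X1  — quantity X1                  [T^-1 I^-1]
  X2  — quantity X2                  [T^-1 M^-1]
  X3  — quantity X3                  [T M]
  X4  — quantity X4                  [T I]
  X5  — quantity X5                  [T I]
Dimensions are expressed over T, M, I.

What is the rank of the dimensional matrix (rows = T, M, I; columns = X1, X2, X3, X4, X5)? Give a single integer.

2

Write exponents as rows T,M,I / cols X1,X2,X3,X4,X5:
  T: [-1 -1  1  1  1]
  M: [ 0 -1  1  0  0]
  I: [-1  0  0  1  1]
Row reduction gives pivot columns X1,X2; rank = 2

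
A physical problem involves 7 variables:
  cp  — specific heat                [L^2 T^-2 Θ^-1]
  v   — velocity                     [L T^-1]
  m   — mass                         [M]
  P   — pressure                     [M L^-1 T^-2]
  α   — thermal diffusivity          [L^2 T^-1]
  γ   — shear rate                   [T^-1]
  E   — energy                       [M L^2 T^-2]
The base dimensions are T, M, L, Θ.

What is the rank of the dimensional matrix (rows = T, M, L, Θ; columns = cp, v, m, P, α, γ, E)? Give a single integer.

Write exponents as rows T,M,L,Θ / cols cp,v,m,P,α,γ,E:
  T: [-2 -1  0 -2 -1 -1 -2]
  M: [ 0  0  1  1  0  0  1]
  L: [ 2  1  0 -1  2  0  2]
  Θ: [-1  0  0  0  0  0  0]
Row reduction gives pivot columns cp,v,m,P; rank = 4

4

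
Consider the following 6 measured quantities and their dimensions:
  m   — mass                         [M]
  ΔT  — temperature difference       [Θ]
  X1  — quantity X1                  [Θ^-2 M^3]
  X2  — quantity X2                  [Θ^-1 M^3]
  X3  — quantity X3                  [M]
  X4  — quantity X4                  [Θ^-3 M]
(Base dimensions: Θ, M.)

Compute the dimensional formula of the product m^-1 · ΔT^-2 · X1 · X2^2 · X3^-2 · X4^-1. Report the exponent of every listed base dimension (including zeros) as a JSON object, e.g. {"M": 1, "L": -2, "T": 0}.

Write exponents as rows Θ,M / cols m,ΔT,X1,X2,X3,X4:
  Θ: [ 0  1 -2 -1  0 -3]
  M: [ 1  0  3  3  1  1]
  [Θ]: (-1)·0+(-2)·1+(1)·-2+(2)·-1+(-2)·0+(-1)·-3 = -3
  [M]: (-1)·1+(-2)·0+(1)·3+(2)·3+(-2)·1+(-1)·1 = 5
⇒ Θ^-3 M^5

{"Θ": -3, "M": 5}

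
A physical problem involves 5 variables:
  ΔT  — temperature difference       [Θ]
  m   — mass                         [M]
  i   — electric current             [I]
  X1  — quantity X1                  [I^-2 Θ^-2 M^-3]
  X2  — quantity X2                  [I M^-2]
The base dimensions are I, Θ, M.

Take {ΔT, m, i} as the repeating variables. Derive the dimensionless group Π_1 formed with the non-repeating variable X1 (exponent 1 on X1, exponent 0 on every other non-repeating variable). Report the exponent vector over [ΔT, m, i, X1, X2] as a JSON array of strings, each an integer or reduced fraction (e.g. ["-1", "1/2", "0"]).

["2", "3", "2", "1", "0"]

Write exponents as rows I,Θ,M / cols ΔT,m,i,X1,X2:
  I: [ 0  0  1 -2  1]
  Θ: [ 1  0  0 -2  0]
  M: [ 0  1  0 -3 -2]
Echelon form has 3 nonzero rows (pivots: ΔT,m,i)
Pivot set = {ΔT,m,i}, free = {X1,X2}
RREF:
  r0: [   1    0    0   -2    0]
  r1: [   0    1    0   -3   -2]
  r2: [   0    0    1   -2    1]
Fix exponent of X1 at 1, X2 at 0; solve each RREF row for its pivot's exponent:
  r0: exp(ΔT) + (-2)·1 = 0 ⇒ exp(ΔT) = 2
  r1: exp(m) + (-3)·1 = 0 ⇒ exp(m) = 3
  r2: exp(i) + (-2)·1 = 0 ⇒ exp(i) = 2
Π_1 = ΔT^2 · m^3 · i^2 · X1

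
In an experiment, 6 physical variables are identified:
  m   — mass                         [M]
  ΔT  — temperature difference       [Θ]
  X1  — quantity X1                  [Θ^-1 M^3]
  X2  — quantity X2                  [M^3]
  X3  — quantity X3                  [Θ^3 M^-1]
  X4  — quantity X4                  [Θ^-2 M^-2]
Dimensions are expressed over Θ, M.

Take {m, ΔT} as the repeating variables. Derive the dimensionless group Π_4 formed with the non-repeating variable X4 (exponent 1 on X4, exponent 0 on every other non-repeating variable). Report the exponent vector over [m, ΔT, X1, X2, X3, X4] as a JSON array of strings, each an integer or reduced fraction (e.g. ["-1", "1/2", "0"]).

["2", "2", "0", "0", "0", "1"]

Write exponents as rows Θ,M / cols m,ΔT,X1,X2,X3,X4:
  Θ: [ 0  1 -1  0  3 -2]
  M: [ 1  0  3  3 -1 -2]
Echelon form has 2 nonzero rows (pivots: m,ΔT)
Repeat: m,ΔT; free: X1,X2,X3,X4
RREF:
  r0: [   1    0    3    3   -1   -2]
  r1: [   0    1   -1    0    3   -2]
Fix exponent of X4 at 1, X1 at 0, X2 at 0, X3 at 0; solve each RREF row for its pivot's exponent:
  r0: exp(m) + (-2)·1 = 0 ⇒ exp(m) = 2
  r1: exp(ΔT) + (-2)·1 = 0 ⇒ exp(ΔT) = 2
Π_4 = m^2 · ΔT^2 · X4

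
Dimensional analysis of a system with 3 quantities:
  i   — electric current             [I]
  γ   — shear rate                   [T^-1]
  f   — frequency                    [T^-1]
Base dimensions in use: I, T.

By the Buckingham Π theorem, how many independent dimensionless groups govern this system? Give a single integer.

1

Write exponents as rows I,T / cols i,γ,f:
  I: [ 1  0  0]
  T: [ 0 -1 -1]
Echelon form has 2 nonzero rows (pivots: i,γ)
3 vars − rank 2 = 1 Π group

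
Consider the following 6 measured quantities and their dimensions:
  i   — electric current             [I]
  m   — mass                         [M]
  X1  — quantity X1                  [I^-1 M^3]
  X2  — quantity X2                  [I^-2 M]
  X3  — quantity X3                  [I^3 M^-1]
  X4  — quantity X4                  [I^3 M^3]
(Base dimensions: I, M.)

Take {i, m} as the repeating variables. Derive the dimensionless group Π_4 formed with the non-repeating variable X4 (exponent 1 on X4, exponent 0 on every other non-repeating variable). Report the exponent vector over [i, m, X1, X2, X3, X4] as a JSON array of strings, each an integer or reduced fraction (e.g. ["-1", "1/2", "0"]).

["-3", "-3", "0", "0", "0", "1"]

Dimensional matrix (I×M by i×m×X1×X2×X3×X4):
  I: [ 1  0 -1 -2  3  3]
  M: [ 0  1  3  1 -1  3]
Echelon form has 2 nonzero rows (pivots: i,m)
Repeat: i,m; free: X1,X2,X3,X4
RREF:
  r0: [   1    0   -1   -2    3    3]
  r1: [   0    1    3    1   -1    3]
Fix exponent of X4 at 1, X1 at 0, X2 at 0, X3 at 0; solve each RREF row for its pivot's exponent:
  r0: exp(i) + (3)·1 = 0 ⇒ exp(i) = -3
  r1: exp(m) + (3)·1 = 0 ⇒ exp(m) = -3
Π_4 = i^-3 · m^-3 · X4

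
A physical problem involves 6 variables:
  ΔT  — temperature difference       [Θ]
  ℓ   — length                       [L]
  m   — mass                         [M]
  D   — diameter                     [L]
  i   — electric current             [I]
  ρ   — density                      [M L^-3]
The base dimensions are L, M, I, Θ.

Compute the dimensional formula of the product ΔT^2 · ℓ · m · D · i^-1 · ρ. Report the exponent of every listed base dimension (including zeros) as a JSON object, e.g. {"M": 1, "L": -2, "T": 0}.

{"L": -1, "M": 2, "I": -1, "Θ": 2}

Write exponents as rows L,M,I,Θ / cols ΔT,ℓ,m,D,i,ρ:
  L: [ 0  1  0  1  0 -3]
  M: [ 0  0  1  0  0  1]
  I: [ 0  0  0  0  1  0]
  Θ: [ 1  0  0  0  0  0]
  [L]: (2)·0+(1)·1+(1)·0+(1)·1+(-1)·0+(1)·-3 = -1
  [M]: (2)·0+(1)·0+(1)·1+(1)·0+(-1)·0+(1)·1 = 2
  [I]: (2)·0+(1)·0+(1)·0+(1)·0+(-1)·1+(1)·0 = -1
  [Θ]: (2)·1+(1)·0+(1)·0+(1)·0+(-1)·0+(1)·0 = 2
⇒ L^-1 M^2 I^-1 Θ^2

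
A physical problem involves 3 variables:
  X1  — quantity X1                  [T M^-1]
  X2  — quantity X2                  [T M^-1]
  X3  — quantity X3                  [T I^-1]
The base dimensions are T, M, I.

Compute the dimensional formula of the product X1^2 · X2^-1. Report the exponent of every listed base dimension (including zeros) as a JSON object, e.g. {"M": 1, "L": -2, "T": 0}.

{"T": 1, "M": -1, "I": 0}

Dimensional matrix (T×M×I by X1×X2×X3):
  T: [ 1  1  1]
  M: [-1 -1  0]
  I: [ 0  0 -1]
  [T]: (2)·1+(-1)·1 = 1
  [M]: (2)·-1+(-1)·-1 = -1
  [I]: (2)·0+(-1)·0 = 0
⇒ T M^-1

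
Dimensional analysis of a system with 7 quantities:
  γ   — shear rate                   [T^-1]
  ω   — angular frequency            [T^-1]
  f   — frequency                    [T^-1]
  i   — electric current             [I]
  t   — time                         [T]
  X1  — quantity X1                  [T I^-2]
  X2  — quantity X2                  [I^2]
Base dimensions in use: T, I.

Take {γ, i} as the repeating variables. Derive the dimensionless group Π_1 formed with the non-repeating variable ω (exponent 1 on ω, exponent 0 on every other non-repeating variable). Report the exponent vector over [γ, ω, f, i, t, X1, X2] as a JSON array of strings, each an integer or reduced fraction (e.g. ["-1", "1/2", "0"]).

Exponent matrix [T,I] × [γ,ω,f,i,t,X1,X2]:
  T: [-1 -1 -1  0  1  1  0]
  I: [ 0  0  0  1  0 -2  2]
Echelon form has 2 nonzero rows (pivots: γ,i)
Repeat: γ,i; free: ω,f,t,X1,X2
RREF:
  r0: [   1    1    1    0   -1   -1    0]
  r1: [   0    0    0    1    0   -2    2]
Fix exponent of ω at 1, f at 0, t at 0, X1 at 0, X2 at 0; solve each RREF row for its pivot's exponent:
  r0: exp(γ) + (1)·1 = 0 ⇒ exp(γ) = -1
  r1: exp(i) + (0)·1 = 0 ⇒ exp(i) = 0
Π_1 = γ^-1 · ω

["-1", "1", "0", "0", "0", "0", "0"]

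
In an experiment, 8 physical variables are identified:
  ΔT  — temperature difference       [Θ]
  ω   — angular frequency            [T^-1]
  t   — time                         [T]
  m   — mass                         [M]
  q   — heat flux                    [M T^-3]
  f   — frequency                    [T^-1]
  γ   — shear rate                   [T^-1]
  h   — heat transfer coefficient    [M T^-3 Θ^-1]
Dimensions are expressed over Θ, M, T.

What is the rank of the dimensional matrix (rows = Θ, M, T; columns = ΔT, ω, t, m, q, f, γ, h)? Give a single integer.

3

Dimensional matrix (Θ×M×T by ΔT×ω×t×m×q×f×γ×h):
  Θ: [ 1  0  0  0  0  0  0 -1]
  M: [ 0  0  0  1  1  0  0  1]
  T: [ 0 -1  1  0 -3 -1 -1 -3]
RREF → pivots at {ΔT,ω,m} ⇒ r = 3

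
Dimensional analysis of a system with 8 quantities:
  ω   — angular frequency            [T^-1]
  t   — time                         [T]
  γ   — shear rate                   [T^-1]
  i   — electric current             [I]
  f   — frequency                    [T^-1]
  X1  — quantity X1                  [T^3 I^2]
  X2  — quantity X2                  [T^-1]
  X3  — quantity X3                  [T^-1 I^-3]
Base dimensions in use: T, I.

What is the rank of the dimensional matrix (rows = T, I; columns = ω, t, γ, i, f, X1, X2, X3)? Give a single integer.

Write exponents as rows T,I / cols ω,t,γ,i,f,X1,X2,X3:
  T: [-1  1 -1  0 -1  3 -1 -1]
  I: [ 0  0  0  1  0  2  0 -3]
RREF → pivots at {ω,i} ⇒ r = 2

2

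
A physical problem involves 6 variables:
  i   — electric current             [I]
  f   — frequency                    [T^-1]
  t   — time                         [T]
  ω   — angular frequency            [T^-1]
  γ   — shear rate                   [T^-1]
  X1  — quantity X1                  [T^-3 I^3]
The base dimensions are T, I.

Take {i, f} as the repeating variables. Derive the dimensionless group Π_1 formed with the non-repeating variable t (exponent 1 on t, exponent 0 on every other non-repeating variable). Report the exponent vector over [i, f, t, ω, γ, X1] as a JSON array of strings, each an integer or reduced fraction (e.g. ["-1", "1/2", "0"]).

Exponent matrix [T,I] × [i,f,t,ω,γ,X1]:
  T: [ 0 -1  1 -1 -1 -3]
  I: [ 1  0  0  0  0  3]
Echelon form has 2 nonzero rows (pivots: i,f)
Pivot set = {i,f}, free = {t,ω,γ,X1}
RREF:
  r0: [   1    0    0    0    0    3]
  r1: [   0    1   -1    1    1    3]
Fix exponent of t at 1, ω at 0, γ at 0, X1 at 0; solve each RREF row for its pivot's exponent:
  r0: exp(i) + (0)·1 = 0 ⇒ exp(i) = 0
  r1: exp(f) + (-1)·1 = 0 ⇒ exp(f) = 1
Π_1 = f · t

["0", "1", "1", "0", "0", "0"]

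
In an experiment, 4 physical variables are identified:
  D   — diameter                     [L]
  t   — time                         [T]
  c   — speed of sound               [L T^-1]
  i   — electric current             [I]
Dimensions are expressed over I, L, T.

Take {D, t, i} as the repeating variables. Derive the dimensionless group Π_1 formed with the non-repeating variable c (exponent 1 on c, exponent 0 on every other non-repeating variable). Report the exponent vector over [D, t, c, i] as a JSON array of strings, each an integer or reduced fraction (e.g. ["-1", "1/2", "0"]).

Exponent matrix [I,L,T] × [D,t,c,i]:
  I: [ 0  0  0  1]
  L: [ 1  0  1  0]
  T: [ 0  1 -1  0]
RREF → pivots at {D,t,i} ⇒ r = 3
Repeat: D,t,i; free: c
RREF:
  r0: [   1    0    1    0]
  r1: [   0    1   -1    0]
  r2: [   0    0    0    1]
Fix exponent of c at 1; solve each RREF row for its pivot's exponent:
  r0: exp(D) + (1)·1 = 0 ⇒ exp(D) = -1
  r1: exp(t) + (-1)·1 = 0 ⇒ exp(t) = 1
  r2: exp(i) + (0)·1 = 0 ⇒ exp(i) = 0
Π_1 = D^-1 · t · c

["-1", "1", "1", "0"]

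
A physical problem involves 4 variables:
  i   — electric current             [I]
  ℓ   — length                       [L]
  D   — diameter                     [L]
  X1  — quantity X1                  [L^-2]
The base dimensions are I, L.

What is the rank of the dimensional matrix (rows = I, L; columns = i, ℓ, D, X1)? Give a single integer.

2

Write exponents as rows I,L / cols i,ℓ,D,X1:
  I: [ 1  0  0  0]
  L: [ 0  1  1 -2]
Echelon form has 2 nonzero rows (pivots: i,ℓ)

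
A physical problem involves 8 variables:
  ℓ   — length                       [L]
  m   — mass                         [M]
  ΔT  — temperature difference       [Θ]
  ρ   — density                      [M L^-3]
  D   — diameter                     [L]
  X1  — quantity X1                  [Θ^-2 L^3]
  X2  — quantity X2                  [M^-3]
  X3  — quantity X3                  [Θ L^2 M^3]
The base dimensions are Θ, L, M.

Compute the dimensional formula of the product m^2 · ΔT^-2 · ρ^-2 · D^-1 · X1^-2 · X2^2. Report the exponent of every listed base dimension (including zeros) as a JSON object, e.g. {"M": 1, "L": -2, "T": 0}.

{"Θ": 2, "L": -1, "M": -6}

Exponent matrix [Θ,L,M] × [ℓ,m,ΔT,ρ,D,X1,X2,X3]:
  Θ: [ 0  0  1  0  0 -2  0  1]
  L: [ 1  0  0 -3  1  3  0  2]
  M: [ 0  1  0  1  0  0 -3  3]
  [Θ]: (2)·0+(-2)·1+(-2)·0+(-1)·0+(-2)·-2+(2)·0 = 2
  [L]: (2)·0+(-2)·0+(-2)·-3+(-1)·1+(-2)·3+(2)·0 = -1
  [M]: (2)·1+(-2)·0+(-2)·1+(-1)·0+(-2)·0+(2)·-3 = -6
⇒ Θ^2 L^-1 M^-6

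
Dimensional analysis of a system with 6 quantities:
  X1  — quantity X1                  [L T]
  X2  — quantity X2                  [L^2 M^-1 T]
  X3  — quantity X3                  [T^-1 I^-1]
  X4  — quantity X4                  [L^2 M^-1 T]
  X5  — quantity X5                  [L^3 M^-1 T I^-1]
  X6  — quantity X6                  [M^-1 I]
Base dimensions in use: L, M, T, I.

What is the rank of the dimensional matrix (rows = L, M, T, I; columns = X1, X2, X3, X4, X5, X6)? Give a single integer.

3

Dimensional matrix (L×M×T×I by X1×X2×X3×X4×X5×X6):
  L: [ 1  2  0  2  3  0]
  M: [ 0 -1  0 -1 -1 -1]
  T: [ 1  1 -1  1  1  0]
  I: [ 0  0 -1  0 -1  1]
RREF → pivots at {X1,X2,X3} ⇒ r = 3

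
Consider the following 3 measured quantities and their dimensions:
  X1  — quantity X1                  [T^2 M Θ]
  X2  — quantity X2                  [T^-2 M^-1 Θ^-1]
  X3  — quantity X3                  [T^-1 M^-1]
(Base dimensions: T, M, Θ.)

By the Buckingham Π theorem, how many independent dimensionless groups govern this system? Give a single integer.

Exponent matrix [T,M,Θ] × [X1,X2,X3]:
  T: [ 2 -2 -1]
  M: [ 1 -1 -1]
  Θ: [ 1 -1  0]
Echelon form has 2 nonzero rows (pivots: X1,X3)
Π count = n − r = 3 − 2 = 1

1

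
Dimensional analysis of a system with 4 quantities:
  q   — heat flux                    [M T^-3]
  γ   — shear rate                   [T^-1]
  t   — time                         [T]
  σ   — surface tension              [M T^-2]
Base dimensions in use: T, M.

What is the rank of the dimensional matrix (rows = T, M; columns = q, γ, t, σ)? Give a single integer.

2

Exponent matrix [T,M] × [q,γ,t,σ]:
  T: [-3 -1  1 -2]
  M: [ 1  0  0  1]
RREF → pivots at {q,γ} ⇒ r = 2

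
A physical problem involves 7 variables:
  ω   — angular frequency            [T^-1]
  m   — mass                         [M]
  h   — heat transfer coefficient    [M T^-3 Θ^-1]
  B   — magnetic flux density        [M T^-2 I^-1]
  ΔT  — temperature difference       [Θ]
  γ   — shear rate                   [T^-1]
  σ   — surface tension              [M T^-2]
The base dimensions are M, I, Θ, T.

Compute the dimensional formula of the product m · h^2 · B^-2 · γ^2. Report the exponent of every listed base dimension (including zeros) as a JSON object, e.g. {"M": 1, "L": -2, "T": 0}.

{"M": 1, "I": 2, "Θ": -2, "T": -4}

Dimensional matrix (M×I×Θ×T by ω×m×h×B×ΔT×γ×σ):
  M: [ 0  1  1  1  0  0  1]
  I: [ 0  0  0 -1  0  0  0]
  Θ: [ 0  0 -1  0  1  0  0]
  T: [-1  0 -3 -2  0 -1 -2]
  [M]: (1)·1+(2)·1+(-2)·1+(2)·0 = 1
  [I]: (1)·0+(2)·0+(-2)·-1+(2)·0 = 2
  [Θ]: (1)·0+(2)·-1+(-2)·0+(2)·0 = -2
  [T]: (1)·0+(2)·-3+(-2)·-2+(2)·-1 = -4
⇒ M I^2 Θ^-2 T^-4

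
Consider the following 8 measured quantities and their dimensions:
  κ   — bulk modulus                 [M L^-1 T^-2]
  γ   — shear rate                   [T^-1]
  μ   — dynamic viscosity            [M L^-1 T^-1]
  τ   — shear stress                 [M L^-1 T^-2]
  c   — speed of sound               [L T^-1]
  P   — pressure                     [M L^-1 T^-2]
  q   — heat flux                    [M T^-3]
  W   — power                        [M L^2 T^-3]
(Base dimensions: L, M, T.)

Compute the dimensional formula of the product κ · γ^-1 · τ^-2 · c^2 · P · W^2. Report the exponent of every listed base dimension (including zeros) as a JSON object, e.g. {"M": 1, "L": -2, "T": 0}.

{"L": 6, "M": 2, "T": -7}

Dimensional matrix (L×M×T by κ×γ×μ×τ×c×P×q×W):
  L: [-1  0 -1 -1  1 -1  0  2]
  M: [ 1  0  1  1  0  1  1  1]
  T: [-2 -1 -1 -2 -1 -2 -3 -3]
  [L]: (1)·-1+(-1)·0+(-2)·-1+(2)·1+(1)·-1+(2)·2 = 6
  [M]: (1)·1+(-1)·0+(-2)·1+(2)·0+(1)·1+(2)·1 = 2
  [T]: (1)·-2+(-1)·-1+(-2)·-2+(2)·-1+(1)·-2+(2)·-3 = -7
⇒ L^6 M^2 T^-7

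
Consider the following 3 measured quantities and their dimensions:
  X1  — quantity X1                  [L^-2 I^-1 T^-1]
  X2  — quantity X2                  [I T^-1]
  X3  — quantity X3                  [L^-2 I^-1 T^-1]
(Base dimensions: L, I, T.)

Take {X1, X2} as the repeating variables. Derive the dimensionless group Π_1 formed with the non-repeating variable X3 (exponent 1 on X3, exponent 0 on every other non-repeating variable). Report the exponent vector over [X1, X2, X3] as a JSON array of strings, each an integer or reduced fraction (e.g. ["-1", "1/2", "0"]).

["-1", "0", "1"]

Write exponents as rows L,I,T / cols X1,X2,X3:
  L: [-2  0 -2]
  I: [-1  1 -1]
  T: [-1 -1 -1]
RREF → pivots at {X1,X2} ⇒ r = 2
Repeat: X1,X2; free: X3
RREF:
  r0: [   1    0    1]
  r1: [   0    1    0]
  r2: [   0    0    0]
Fix exponent of X3 at 1; solve each RREF row for its pivot's exponent:
  r0: exp(X1) + (1)·1 = 0 ⇒ exp(X1) = -1
  r1: exp(X2) + (0)·1 = 0 ⇒ exp(X2) = 0
Π_1 = X1^-1 · X3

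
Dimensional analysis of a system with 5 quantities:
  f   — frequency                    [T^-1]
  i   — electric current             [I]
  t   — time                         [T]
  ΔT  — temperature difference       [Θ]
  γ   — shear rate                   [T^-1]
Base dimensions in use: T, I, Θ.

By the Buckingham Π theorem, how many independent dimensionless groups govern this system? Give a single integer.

Dimensional matrix (T×I×Θ by f×i×t×ΔT×γ):
  T: [-1  0  1  0 -1]
  I: [ 0  1  0  0  0]
  Θ: [ 0  0  0  1  0]
RREF → pivots at {f,i,ΔT} ⇒ r = 3
Π count = n − r = 5 − 3 = 2

2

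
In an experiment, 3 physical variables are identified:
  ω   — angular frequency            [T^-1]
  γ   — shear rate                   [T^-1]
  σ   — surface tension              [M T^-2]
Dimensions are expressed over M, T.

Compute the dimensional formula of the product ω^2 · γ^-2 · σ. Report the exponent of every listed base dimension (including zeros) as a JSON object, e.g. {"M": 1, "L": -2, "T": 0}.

Dimensional matrix (M×T by ω×γ×σ):
  M: [ 0  0  1]
  T: [-1 -1 -2]
  [M]: (2)·0+(-2)·0+(1)·1 = 1
  [T]: (2)·-1+(-2)·-1+(1)·-2 = -2
⇒ M T^-2

{"M": 1, "T": -2}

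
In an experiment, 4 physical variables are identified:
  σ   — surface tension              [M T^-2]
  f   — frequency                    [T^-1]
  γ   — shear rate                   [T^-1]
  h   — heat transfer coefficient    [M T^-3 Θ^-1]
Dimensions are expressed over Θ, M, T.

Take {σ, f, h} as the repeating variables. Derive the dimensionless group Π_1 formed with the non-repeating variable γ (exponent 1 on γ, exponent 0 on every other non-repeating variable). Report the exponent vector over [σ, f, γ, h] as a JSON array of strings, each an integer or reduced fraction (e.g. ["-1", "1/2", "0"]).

["0", "-1", "1", "0"]

Exponent matrix [Θ,M,T] × [σ,f,γ,h]:
  Θ: [ 0  0  0 -1]
  M: [ 1  0  0  1]
  T: [-2 -1 -1 -3]
RREF → pivots at {σ,f,h} ⇒ r = 3
Repeat: σ,f,h; free: γ
RREF:
  r0: [   1    0    0    0]
  r1: [   0    1    1    0]
  r2: [   0    0    0    1]
Fix exponent of γ at 1; solve each RREF row for its pivot's exponent:
  r0: exp(σ) + (0)·1 = 0 ⇒ exp(σ) = 0
  r1: exp(f) + (1)·1 = 0 ⇒ exp(f) = -1
  r2: exp(h) + (0)·1 = 0 ⇒ exp(h) = 0
Π_1 = f^-1 · γ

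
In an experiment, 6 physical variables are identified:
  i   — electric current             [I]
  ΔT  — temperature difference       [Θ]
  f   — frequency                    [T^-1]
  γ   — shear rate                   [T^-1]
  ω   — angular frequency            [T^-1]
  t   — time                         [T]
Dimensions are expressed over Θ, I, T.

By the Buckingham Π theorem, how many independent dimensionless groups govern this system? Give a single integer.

3

Dimensional matrix (Θ×I×T by i×ΔT×f×γ×ω×t):
  Θ: [ 0  1  0  0  0  0]
  I: [ 1  0  0  0  0  0]
  T: [ 0  0 -1 -1 -1  1]
Row reduction gives pivot columns i,ΔT,f; rank = 3
Π count = n − r = 6 − 3 = 3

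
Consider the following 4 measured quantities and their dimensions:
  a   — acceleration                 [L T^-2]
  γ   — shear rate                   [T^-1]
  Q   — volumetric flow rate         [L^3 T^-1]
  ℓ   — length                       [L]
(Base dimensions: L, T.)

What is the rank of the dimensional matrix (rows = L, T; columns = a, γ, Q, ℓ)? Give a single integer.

2

Write exponents as rows L,T / cols a,γ,Q,ℓ:
  L: [ 1  0  3  1]
  T: [-2 -1 -1  0]
Row reduction gives pivot columns a,γ; rank = 2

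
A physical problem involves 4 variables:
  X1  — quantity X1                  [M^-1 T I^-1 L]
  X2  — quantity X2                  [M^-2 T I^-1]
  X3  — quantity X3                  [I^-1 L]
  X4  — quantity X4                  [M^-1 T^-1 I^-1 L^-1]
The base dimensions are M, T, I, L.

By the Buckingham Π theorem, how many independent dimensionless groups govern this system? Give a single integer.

Dimensional matrix (M×T×I×L by X1×X2×X3×X4):
  M: [-1 -2  0 -1]
  T: [ 1  1  0 -1]
  I: [-1 -1 -1 -1]
  L: [ 1  0  1 -1]
Row reduction gives pivot columns X1,X2,X3; rank = 3
4 vars − rank 3 = 1 Π group

1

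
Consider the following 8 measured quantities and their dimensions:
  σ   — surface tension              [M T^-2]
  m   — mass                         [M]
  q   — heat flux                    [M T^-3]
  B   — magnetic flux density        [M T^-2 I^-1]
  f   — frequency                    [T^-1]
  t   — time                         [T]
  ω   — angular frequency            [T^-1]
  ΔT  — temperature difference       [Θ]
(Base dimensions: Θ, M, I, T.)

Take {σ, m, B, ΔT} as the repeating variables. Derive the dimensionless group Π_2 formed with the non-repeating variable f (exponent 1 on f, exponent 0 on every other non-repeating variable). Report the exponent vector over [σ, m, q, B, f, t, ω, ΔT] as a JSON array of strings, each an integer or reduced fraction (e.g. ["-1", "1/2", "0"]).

["-1/2", "1/2", "0", "0", "1", "0", "0", "0"]

Exponent matrix [Θ,M,I,T] × [σ,m,q,B,f,t,ω,ΔT]:
  Θ: [ 0  0  0  0  0  0  0  1]
  M: [ 1  1  1  1  0  0  0  0]
  I: [ 0  0  0 -1  0  0  0  0]
  T: [-2  0 -3 -2 -1  1 -1  0]
Echelon form has 4 nonzero rows (pivots: σ,m,B,ΔT)
Repeat: σ,m,B,ΔT; free: q,f,t,ω
RREF:
  r0: [   1    0  3/2    0  1/2 -1/2  1/2    0]
  r1: [   0    1 -1/2    0 -1/2  1/2 -1/2    0]
  r2: [   0    0    0    1    0    0    0    0]
  r3: [   0    0    0    0    0    0    0    1]
Fix exponent of f at 1, q at 0, t at 0, ω at 0; solve each RREF row for its pivot's exponent:
  r0: exp(σ) + (1/2)·1 = 0 ⇒ exp(σ) = -1/2
  r1: exp(m) + (-1/2)·1 = 0 ⇒ exp(m) = 1/2
  r2: exp(B) + (0)·1 = 0 ⇒ exp(B) = 0
  r3: exp(ΔT) + (0)·1 = 0 ⇒ exp(ΔT) = 0
Π_2 = σ^(-1/2) · m^(1/2) · f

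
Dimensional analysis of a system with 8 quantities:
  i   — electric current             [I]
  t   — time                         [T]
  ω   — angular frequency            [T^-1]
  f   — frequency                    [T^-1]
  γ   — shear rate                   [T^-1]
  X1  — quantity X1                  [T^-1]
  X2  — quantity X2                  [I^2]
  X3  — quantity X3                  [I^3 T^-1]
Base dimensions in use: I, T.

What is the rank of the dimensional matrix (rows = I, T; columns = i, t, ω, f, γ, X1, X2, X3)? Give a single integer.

Write exponents as rows I,T / cols i,t,ω,f,γ,X1,X2,X3:
  I: [ 1  0  0  0  0  0  2  3]
  T: [ 0  1 -1 -1 -1 -1  0 -1]
Row reduction gives pivot columns i,t; rank = 2

2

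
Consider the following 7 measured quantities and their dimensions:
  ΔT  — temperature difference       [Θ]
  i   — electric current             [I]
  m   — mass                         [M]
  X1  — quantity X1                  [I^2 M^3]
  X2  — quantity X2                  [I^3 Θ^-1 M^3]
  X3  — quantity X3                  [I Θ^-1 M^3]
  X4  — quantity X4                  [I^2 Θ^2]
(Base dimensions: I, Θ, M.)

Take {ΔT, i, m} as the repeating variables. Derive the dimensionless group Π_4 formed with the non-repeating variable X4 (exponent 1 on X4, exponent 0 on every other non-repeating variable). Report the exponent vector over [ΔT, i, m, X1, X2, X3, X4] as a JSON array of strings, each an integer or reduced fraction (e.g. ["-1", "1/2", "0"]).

["-2", "-2", "0", "0", "0", "0", "1"]

Exponent matrix [I,Θ,M] × [ΔT,i,m,X1,X2,X3,X4]:
  I: [ 0  1  0  2  3  1  2]
  Θ: [ 1  0  0  0 -1 -1  2]
  M: [ 0  0  1  3  3  3  0]
Echelon form has 3 nonzero rows (pivots: ΔT,i,m)
Repeat: ΔT,i,m; free: X1,X2,X3,X4
RREF:
  r0: [   1    0    0    0   -1   -1    2]
  r1: [   0    1    0    2    3    1    2]
  r2: [   0    0    1    3    3    3    0]
Fix exponent of X4 at 1, X1 at 0, X2 at 0, X3 at 0; solve each RREF row for its pivot's exponent:
  r0: exp(ΔT) + (2)·1 = 0 ⇒ exp(ΔT) = -2
  r1: exp(i) + (2)·1 = 0 ⇒ exp(i) = -2
  r2: exp(m) + (0)·1 = 0 ⇒ exp(m) = 0
Π_4 = ΔT^-2 · i^-2 · X4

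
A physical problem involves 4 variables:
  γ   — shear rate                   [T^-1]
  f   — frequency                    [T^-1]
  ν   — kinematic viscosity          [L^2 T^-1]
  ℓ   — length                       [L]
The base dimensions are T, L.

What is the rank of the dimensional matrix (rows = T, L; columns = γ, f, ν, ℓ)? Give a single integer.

2

Exponent matrix [T,L] × [γ,f,ν,ℓ]:
  T: [-1 -1 -1  0]
  L: [ 0  0  2  1]
Row reduction gives pivot columns γ,ν; rank = 2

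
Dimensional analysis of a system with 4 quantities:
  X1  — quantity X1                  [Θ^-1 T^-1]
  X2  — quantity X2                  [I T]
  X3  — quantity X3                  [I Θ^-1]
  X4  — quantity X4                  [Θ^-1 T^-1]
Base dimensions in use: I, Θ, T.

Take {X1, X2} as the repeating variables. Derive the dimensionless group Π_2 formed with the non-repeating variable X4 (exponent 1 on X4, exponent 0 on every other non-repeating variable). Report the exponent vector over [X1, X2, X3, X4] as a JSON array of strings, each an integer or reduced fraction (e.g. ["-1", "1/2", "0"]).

Exponent matrix [I,Θ,T] × [X1,X2,X3,X4]:
  I: [ 0  1  1  0]
  Θ: [-1  0 -1 -1]
  T: [-1  1  0 -1]
Row reduction gives pivot columns X1,X2; rank = 2
Pivot set = {X1,X2}, free = {X3,X4}
RREF:
  r0: [   1    0    1    1]
  r1: [   0    1    1    0]
  r2: [   0    0    0    0]
Fix exponent of X4 at 1, X3 at 0; solve each RREF row for its pivot's exponent:
  r0: exp(X1) + (1)·1 = 0 ⇒ exp(X1) = -1
  r1: exp(X2) + (0)·1 = 0 ⇒ exp(X2) = 0
Π_2 = X1^-1 · X4

["-1", "0", "0", "1"]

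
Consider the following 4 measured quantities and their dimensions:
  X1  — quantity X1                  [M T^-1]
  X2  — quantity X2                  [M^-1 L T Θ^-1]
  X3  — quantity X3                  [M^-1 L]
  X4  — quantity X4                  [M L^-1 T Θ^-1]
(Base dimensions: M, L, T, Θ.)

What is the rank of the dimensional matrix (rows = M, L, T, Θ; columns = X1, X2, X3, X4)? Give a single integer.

Dimensional matrix (M×L×T×Θ by X1×X2×X3×X4):
  M: [ 1 -1 -1  1]
  L: [ 0  1  1 -1]
  T: [-1  1  0  1]
  Θ: [ 0 -1  0 -1]
Row reduction gives pivot columns X1,X2,X3; rank = 3

3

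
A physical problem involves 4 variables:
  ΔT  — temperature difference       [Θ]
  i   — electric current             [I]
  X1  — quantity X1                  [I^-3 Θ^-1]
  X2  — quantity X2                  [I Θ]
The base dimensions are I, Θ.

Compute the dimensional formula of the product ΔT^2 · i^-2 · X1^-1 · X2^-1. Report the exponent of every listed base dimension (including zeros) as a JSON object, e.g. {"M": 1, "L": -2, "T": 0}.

Dimensional matrix (I×Θ by ΔT×i×X1×X2):
  I: [ 0  1 -3  1]
  Θ: [ 1  0 -1  1]
  [I]: (2)·0+(-2)·1+(-1)·-3+(-1)·1 = 0
  [Θ]: (2)·1+(-2)·0+(-1)·-1+(-1)·1 = 2
⇒ Θ^2

{"I": 0, "Θ": 2}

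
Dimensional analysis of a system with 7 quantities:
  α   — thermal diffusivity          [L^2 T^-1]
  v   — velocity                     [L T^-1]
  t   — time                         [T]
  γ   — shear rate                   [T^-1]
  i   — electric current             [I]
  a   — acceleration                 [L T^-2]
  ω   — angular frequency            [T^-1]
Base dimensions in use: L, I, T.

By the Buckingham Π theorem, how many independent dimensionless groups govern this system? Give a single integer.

Exponent matrix [L,I,T] × [α,v,t,γ,i,a,ω]:
  L: [ 2  1  0  0  0  1  0]
  I: [ 0  0  0  0  1  0  0]
  T: [-1 -1  1 -1  0 -2 -1]
Echelon form has 3 nonzero rows (pivots: α,v,i)
n=7, r=3 ⇒ 4 dimensionless groups

4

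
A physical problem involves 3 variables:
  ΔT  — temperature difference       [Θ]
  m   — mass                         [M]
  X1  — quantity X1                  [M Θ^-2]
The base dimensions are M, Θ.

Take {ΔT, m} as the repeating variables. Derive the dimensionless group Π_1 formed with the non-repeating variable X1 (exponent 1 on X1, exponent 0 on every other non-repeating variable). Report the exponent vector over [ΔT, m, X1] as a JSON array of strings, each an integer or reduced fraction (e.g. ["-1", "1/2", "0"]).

Exponent matrix [M,Θ] × [ΔT,m,X1]:
  M: [ 0  1  1]
  Θ: [ 1  0 -2]
Row reduction gives pivot columns ΔT,m; rank = 2
Repeat: ΔT,m; free: X1
RREF:
  r0: [   1    0   -2]
  r1: [   0    1    1]
Fix exponent of X1 at 1; solve each RREF row for its pivot's exponent:
  r0: exp(ΔT) + (-2)·1 = 0 ⇒ exp(ΔT) = 2
  r1: exp(m) + (1)·1 = 0 ⇒ exp(m) = -1
Π_1 = ΔT^2 · m^-1 · X1

["2", "-1", "1"]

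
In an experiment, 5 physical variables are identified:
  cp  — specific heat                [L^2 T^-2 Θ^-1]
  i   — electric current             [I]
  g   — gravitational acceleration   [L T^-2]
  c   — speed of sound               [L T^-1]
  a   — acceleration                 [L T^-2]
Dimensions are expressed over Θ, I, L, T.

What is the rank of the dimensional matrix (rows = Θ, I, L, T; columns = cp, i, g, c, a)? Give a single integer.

4

Dimensional matrix (Θ×I×L×T by cp×i×g×c×a):
  Θ: [-1  0  0  0  0]
  I: [ 0  1  0  0  0]
  L: [ 2  0  1  1  1]
  T: [-2  0 -2 -1 -2]
RREF → pivots at {cp,i,g,c} ⇒ r = 4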